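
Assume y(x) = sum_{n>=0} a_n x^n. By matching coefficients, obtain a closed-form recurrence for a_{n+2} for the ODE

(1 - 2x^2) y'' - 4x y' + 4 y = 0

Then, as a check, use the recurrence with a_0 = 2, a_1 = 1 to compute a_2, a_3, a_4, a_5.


Substitute y = sum_n a_n x^n.
(1 - 2 x^2) y'' contributes (n+2)(n+1) a_{n+2} - 2 n(n-1) a_n at x^n.
-4 x y'(x) contributes -4 n a_n at x^n.
4 y(x) contributes 4 a_n at x^n.
Matching x^n: (n+2)(n+1) a_{n+2} + (-2 n(n-1) - 4 n + 4) a_n = 0.
Thus a_{n+2} = (2 n(n-1) + 4 n - 4) / ((n+1)(n+2)) * a_n.

Check with a_0 = 2, a_1 = 1 (apply the recurrence for n = 0, 1, 2, 3): a_0 = 2, a_1 = 1, a_2 = -4, a_3 = 0, a_4 = -8/3, a_5 = 0.

a_(n+2) = (2 n(n-1) + 4 n - 4) / ((n+1)(n+2)) * a_n; check: a_0 = 2, a_1 = 1, a_2 = -4, a_3 = 0, a_4 = -8/3, a_5 = 0


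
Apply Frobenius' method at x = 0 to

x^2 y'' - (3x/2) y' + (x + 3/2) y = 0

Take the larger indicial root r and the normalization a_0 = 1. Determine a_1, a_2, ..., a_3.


Write in Frobenius form y'' + (p(x)/x) y' + (q(x)/x^2) y = 0:
  p(x) = -3/2,  q(x) = x + 3/2.
Indicial equation: r(r-1) + (-3/2) r + (3/2) = 0 -> roots r_1 = 3/2, r_2 = 1.
Take r = r_1 = 3/2. Let y(x) = x^r sum_{n>=0} a_n x^n with a_0 = 1.
Substitute y = x^r sum a_n x^n and match x^{r+n}. The recurrence is
  D(n) a_n + 1 a_{n-1} = 0,  where D(n) = (r+n)(r+n-1) + (-3/2)(r+n) + (3/2).
  a_n = -1 / D(n) * a_{n-1}.
Since the indicial polynomial factors as (r - r_1)(r - r_2), D(n) = (r_1 + n - r_1)(r_1 + n - r_2) = n(n + 1/2).
Evaluating step by step (a_0 = 1):
  n = 1: D(1) = 1(1 + 1/2) = 3/2; numerator = -1(1) = -1; a_1 = (-1)/(3/2) = -2/3
  n = 2: D(2) = 2(2 + 1/2) = 5; numerator = -1(-2/3) = 2/3; a_2 = (2/3)/(5) = 2/15
  n = 3: D(3) = 3(3 + 1/2) = 21/2; numerator = -1(2/15) = -2/15; a_3 = (-2/15)/(21/2) = -4/315

r = 3/2; a_0 = 1; a_1 = -2/3; a_2 = 2/15; a_3 = -4/315


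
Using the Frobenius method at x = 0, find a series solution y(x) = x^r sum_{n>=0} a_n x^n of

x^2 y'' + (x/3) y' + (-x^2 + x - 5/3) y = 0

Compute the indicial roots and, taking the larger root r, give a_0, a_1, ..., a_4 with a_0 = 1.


Write in Frobenius form y'' + (p(x)/x) y' + (q(x)/x^2) y = 0:
  p(x) = 1/3,  q(x) = -x^2 + x - 5/3.
Indicial equation: r(r-1) + (1/3) r + (-5/3) = 0 -> roots r_1 = 5/3, r_2 = -1.
Take r = r_1 = 5/3. Let y(x) = x^r sum_{n>=0} a_n x^n with a_0 = 1.
Substitute y = x^r sum a_n x^n and match x^{r+n}. The recurrence is
  D(n) a_n + 1 a_{n-1} - 1 a_{n-2} = 0,  where D(n) = (r+n)(r+n-1) + (1/3)(r+n) + (-5/3).
  a_n = [-1 a_{n-1} + 1 a_{n-2}] / D(n).
Since the indicial polynomial factors as (r - r_1)(r - r_2), D(n) = (r_1 + n - r_1)(r_1 + n - r_2) = n(n + 8/3).
Evaluating step by step (a_0 = 1):
  n = 1: D(1) = 1(1 + 8/3) = 11/3; numerator = -1(1) = -1; a_1 = (-1)/(11/3) = -3/11
  n = 2: D(2) = 2(2 + 8/3) = 28/3; numerator = -1(-3/11) + 1(1) = 14/11; a_2 = (14/11)/(28/3) = 3/22
  n = 3: D(3) = 3(3 + 8/3) = 17; numerator = -1(3/22) + 1(-3/11) = -9/22; a_3 = (-9/22)/(17) = -9/374
  n = 4: D(4) = 4(4 + 8/3) = 80/3; numerator = -1(-9/374) + 1(3/22) = 30/187; a_4 = (30/187)/(80/3) = 9/1496

r = 5/3; a_0 = 1; a_1 = -3/11; a_2 = 3/22; a_3 = -9/374; a_4 = 9/1496


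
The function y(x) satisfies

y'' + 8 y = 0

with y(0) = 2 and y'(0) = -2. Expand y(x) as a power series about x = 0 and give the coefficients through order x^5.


Ansatz: y(x) = sum_{n>=0} a_n x^n, so y'(x) = sum_{n>=1} n a_n x^(n-1) and y''(x) = sum_{n>=2} n(n-1) a_n x^(n-2).
Substitute into P(x) y'' + Q(x) y' + R(x) y = 0 with P(x) = 1, Q(x) = 0, R(x) = 8, and match powers of x.
Initial conditions: a_0 = 2, a_1 = -2.
Setting the coefficient of each power of x to zero and solving order by order (substituting the coefficients already found):
  x^0: 2 a_2 + 8 a_0 = 0  ->  2 a_2 = -8 a_0 = -16  ->  a_2 = -8
  x^1: 6 a_3 + 8 a_1 = 0  ->  6 a_3 = -8 a_1 = 16  ->  a_3 = 8/3
  x^2: 12 a_4 + 8 a_2 = 0  ->  12 a_4 = -8 a_2 = 64  ->  a_4 = 16/3
  x^3: 20 a_5 + 8 a_3 = 0  ->  20 a_5 = -8 a_3 = -64/3  ->  a_5 = -16/15
Truncated series: y(x) = 2 - 2 x - 8 x^2 + (8/3) x^3 + (16/3) x^4 - (16/15) x^5 + O(x^6).

a_0 = 2; a_1 = -2; a_2 = -8; a_3 = 8/3; a_4 = 16/3; a_5 = -16/15


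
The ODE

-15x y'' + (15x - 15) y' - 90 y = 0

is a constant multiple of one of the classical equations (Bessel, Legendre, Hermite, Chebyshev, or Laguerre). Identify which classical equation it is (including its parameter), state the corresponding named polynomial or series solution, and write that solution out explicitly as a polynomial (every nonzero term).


All three coefficients share the factor -15; dividing through by -15 gives  x y'' + (1 - x) y' + 6 y = 0.
This matches the Laguerre equation x y'' + (1 - x) y' + n y = 0 with n = 6; the polynomial solution is L_6(x).
With y = sum_k a_k x^k, matching x^k gives (k+1)k a_{k+1} + (k+1) a_{k+1} - k a_k + n a_k = 0, i.e. (k+1)^2 a_{k+1} = (k - n) a_k = (k - 6) a_k. The right side vanishes at k = 6, so the series terminates at degree 6.
Standard normalization L_n(0) = 1 gives a_0 = 1. Work upward with a_{k+1} = (k - 6) a_k / (k+1)^2:
  a_1 = (0 - 6)(1) / 1^2 = -6/1 = -6
  a_2 = (1 - 6)(-6) / 2^2 = 30/4 = 15/2
  a_3 = (2 - 6)(15/2) / 3^2 = -30/9 = -10/3
  a_4 = (3 - 6)(-10/3) / 4^2 = 10/16 = 5/8
  a_5 = (4 - 6)(5/8) / 5^2 = (-5/4)/25 = -1/20
  a_6 = (5 - 6)(-1/20) / 6^2 = (1/20)/36 = 1/720
Hence L_6(x) = x^6/720 - x^5/20 + 5 x^4/8 - 10 x^3/3 + 15 x^2/2 - 6 x + 1.

L_6(x); series = x^6/720 - x^5/20 + 5 x^4/8 - 10 x^3/3 + 15 x^2/2 - 6 x + 1


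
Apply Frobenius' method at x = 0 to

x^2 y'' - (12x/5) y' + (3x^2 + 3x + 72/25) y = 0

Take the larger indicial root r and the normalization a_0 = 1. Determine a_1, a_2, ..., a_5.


Write in Frobenius form y'' + (p(x)/x) y' + (q(x)/x^2) y = 0:
  p(x) = -12/5,  q(x) = 3x^2 + 3x + 72/25.
Indicial equation: r(r-1) + (-12/5) r + (72/25) = 0 -> roots r_1 = 9/5, r_2 = 8/5.
Take r = r_1 = 9/5. Let y(x) = x^r sum_{n>=0} a_n x^n with a_0 = 1.
Substitute y = x^r sum a_n x^n and match x^{r+n}. The recurrence is
  D(n) a_n + 3 a_{n-1} + 3 a_{n-2} = 0,  where D(n) = (r+n)(r+n-1) + (-12/5)(r+n) + (72/25).
  a_n = [-3 a_{n-1} - 3 a_{n-2}] / D(n).
Since the indicial polynomial factors as (r - r_1)(r - r_2), D(n) = (r_1 + n - r_1)(r_1 + n - r_2) = n(n + 1/5).
Evaluating step by step (a_0 = 1):
  n = 1: D(1) = 1(1 + 1/5) = 6/5; numerator = -3(1) = -3; a_1 = (-3)/(6/5) = -5/2
  n = 2: D(2) = 2(2 + 1/5) = 22/5; numerator = -3(-5/2) - 3(1) = 9/2; a_2 = (9/2)/(22/5) = 45/44
  n = 3: D(3) = 3(3 + 1/5) = 48/5; numerator = -3(45/44) - 3(-5/2) = 195/44; a_3 = (195/44)/(48/5) = 325/704
  n = 4: D(4) = 4(4 + 1/5) = 84/5; numerator = -3(325/704) - 3(45/44) = -285/64; a_4 = (-285/64)/(84/5) = -475/1792
  n = 5: D(5) = 5(5 + 1/5) = 26; numerator = -3(-475/1792) - 3(325/704) = -11625/19712; a_5 = (-11625/19712)/(26) = -11625/512512

r = 9/5; a_0 = 1; a_1 = -5/2; a_2 = 45/44; a_3 = 325/704; a_4 = -475/1792; a_5 = -11625/512512


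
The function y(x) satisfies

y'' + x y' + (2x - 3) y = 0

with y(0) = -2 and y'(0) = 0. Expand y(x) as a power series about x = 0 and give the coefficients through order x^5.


Ansatz: y(x) = sum_{n>=0} a_n x^n, so y'(x) = sum_{n>=1} n a_n x^(n-1) and y''(x) = sum_{n>=2} n(n-1) a_n x^(n-2).
Substitute into P(x) y'' + Q(x) y' + R(x) y = 0 with P(x) = 1, Q(x) = x, R(x) = 2x - 3, and match powers of x.
Initial conditions: a_0 = -2, a_1 = 0.
Setting the coefficient of each power of x to zero and solving order by order (substituting the coefficients already found):
  x^0: 2 a_2 - 3 a_0 = 0  ->  2 a_2 = 3 a_0 = -6  ->  a_2 = -3
  x^1: 6 a_3 - 2 a_1 + 2 a_0 = 0  ->  6 a_3 = 2 a_1 - 2 a_0 = 4  ->  a_3 = 2/3
  x^2: 12 a_4 - a_2 + 2 a_1 = 0  ->  12 a_4 = a_2 - 2 a_1 = -3  ->  a_4 = -1/4
  x^3: 20 a_5 + 2 a_2 = 0  ->  20 a_5 = -2 a_2 = 6  ->  a_5 = 3/10
Truncated series: y(x) = -2 - 3 x^2 + (2/3) x^3 - (1/4) x^4 + (3/10) x^5 + O(x^6).

a_0 = -2; a_1 = 0; a_2 = -3; a_3 = 2/3; a_4 = -1/4; a_5 = 3/10


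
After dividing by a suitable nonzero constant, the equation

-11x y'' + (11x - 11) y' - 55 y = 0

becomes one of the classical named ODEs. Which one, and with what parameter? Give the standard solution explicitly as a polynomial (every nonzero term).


All three coefficients share the factor -11; dividing through by -11 gives  x y'' + (1 - x) y' + 5 y = 0.
This matches the Laguerre equation x y'' + (1 - x) y' + n y = 0 with n = 5; the polynomial solution is L_5(x).
With y = sum_k a_k x^k, matching x^k gives (k+1)k a_{k+1} + (k+1) a_{k+1} - k a_k + n a_k = 0, i.e. (k+1)^2 a_{k+1} = (k - n) a_k = (k - 5) a_k. The right side vanishes at k = 5, so the series terminates at degree 5.
Standard normalization L_n(0) = 1 gives a_0 = 1. Work upward with a_{k+1} = (k - 5) a_k / (k+1)^2:
  a_1 = (0 - 5)(1) / 1^2 = -5/1 = -5
  a_2 = (1 - 5)(-5) / 2^2 = 20/4 = 5
  a_3 = (2 - 5)(5) / 3^2 = -15/9 = -5/3
  a_4 = (3 - 5)(-5/3) / 4^2 = (10/3)/16 = 5/24
  a_5 = (4 - 5)(5/24) / 5^2 = (-5/24)/25 = -1/120
Hence L_5(x) = -x^5/120 + 5 x^4/24 - 5 x^3/3 + 5 x^2 - 5 x + 1.

L_5(x); series = -x^5/120 + 5 x^4/24 - 5 x^3/3 + 5 x^2 - 5 x + 1


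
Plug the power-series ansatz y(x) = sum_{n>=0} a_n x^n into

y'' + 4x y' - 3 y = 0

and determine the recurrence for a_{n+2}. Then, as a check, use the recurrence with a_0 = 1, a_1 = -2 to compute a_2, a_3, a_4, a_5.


Substitute y = sum_n a_n x^n.
y''(x) has coefficient (n+2)(n+1) a_{n+2} at x^n;
4 x y'(x) has coefficient 4 n a_n at x^n (shift);
-3 y(x) has coefficient -3 a_n at x^n.
Matching x^n: (n+2)(n+1) a_{n+2} + (4n - 3) a_n = 0.
Thus a_{n+2} = (-4n + 3) / ((n+1)(n+2)) * a_n.

Check with a_0 = 1, a_1 = -2 (apply the recurrence for n = 0, 1, 2, 3): a_0 = 1, a_1 = -2, a_2 = 3/2, a_3 = 1/3, a_4 = -5/8, a_5 = -3/20.

a_(n+2) = (-4n + 3) / ((n+1)(n+2)) * a_n; check: a_0 = 1, a_1 = -2, a_2 = 3/2, a_3 = 1/3, a_4 = -5/8, a_5 = -3/20


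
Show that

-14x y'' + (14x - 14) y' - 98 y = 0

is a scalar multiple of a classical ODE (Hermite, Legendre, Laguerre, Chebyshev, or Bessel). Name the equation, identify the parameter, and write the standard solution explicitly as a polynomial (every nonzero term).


All three coefficients share the factor -14; dividing through by -14 gives  x y'' + (1 - x) y' + 7 y = 0.
This matches the Laguerre equation x y'' + (1 - x) y' + n y = 0 with n = 7; the polynomial solution is L_7(x).
With y = sum_k a_k x^k, matching x^k gives (k+1)k a_{k+1} + (k+1) a_{k+1} - k a_k + n a_k = 0, i.e. (k+1)^2 a_{k+1} = (k - n) a_k = (k - 7) a_k. The right side vanishes at k = 7, so the series terminates at degree 7.
Standard normalization L_n(0) = 1 gives a_0 = 1. Work upward with a_{k+1} = (k - 7) a_k / (k+1)^2:
  a_1 = (0 - 7)(1) / 1^2 = -7/1 = -7
  a_2 = (1 - 7)(-7) / 2^2 = 42/4 = 21/2
  a_3 = (2 - 7)(21/2) / 3^2 = (-105/2)/9 = -35/6
  a_4 = (3 - 7)(-35/6) / 4^2 = (70/3)/16 = 35/24
  a_5 = (4 - 7)(35/24) / 5^2 = (-35/8)/25 = -7/40
  a_6 = (5 - 7)(-7/40) / 6^2 = (7/20)/36 = 7/720
  a_7 = (6 - 7)(7/720) / 7^2 = (-7/720)/49 = -1/5040
Hence L_7(x) = -x^7/5040 + 7 x^6/720 - 7 x^5/40 + 35 x^4/24 - 35 x^3/6 + 21 x^2/2 - 7 x + 1.

L_7(x); series = -x^7/5040 + 7 x^6/720 - 7 x^5/40 + 35 x^4/24 - 35 x^3/6 + 21 x^2/2 - 7 x + 1


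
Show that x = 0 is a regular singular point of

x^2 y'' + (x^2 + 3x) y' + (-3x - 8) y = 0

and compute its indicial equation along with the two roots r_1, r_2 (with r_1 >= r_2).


Divide by x^2 to reach normal form y'' + P_1(x) y' + P_2(x) y = 0 with P_1(x) = 1 + 3/x and P_2(x) = -3/x - 8/x^2.
x = 0 is a singular point because the y'-coefficient 1 + 3/x has a pole at x = 0 and the y-coefficient -3/x - 8/x^2 has a pole at x = 0.
It is a regular singular point because x P_1(x) = p(x) = x + 3 and x^2 P_2(x) = q(x) = -3x - 8 are polynomials, hence analytic at x = 0.
p(0) = 3,  q(0) = -8.
Indicial equation: r(r-1) + p(0) r + q(0) = 0, i.e. r^2 + (p(0) - 1) r + q(0) = 0, i.e. r^2 + 2 r - 8 = 0.
Discriminant: (2)^2 - 4(-8) = 36, so r = (-2 ± 6)/2.
Solving: r_1 = 2, r_2 = -4.

indicial: r^2 + 2 r - 8 = 0; roots r_1 = 2, r_2 = -4


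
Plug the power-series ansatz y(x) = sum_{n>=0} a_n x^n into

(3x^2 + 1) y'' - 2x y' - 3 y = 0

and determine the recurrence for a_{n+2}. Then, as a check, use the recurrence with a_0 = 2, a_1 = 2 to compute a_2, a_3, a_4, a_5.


Substitute y = sum_n a_n x^n.
(1 + 3 x^2) y'' contributes (n+2)(n+1) a_{n+2} + 3 n(n-1) a_n at x^n.
-2 x y'(x) contributes -2 n a_n at x^n.
-3 y(x) contributes -3 a_n at x^n.
Matching x^n: (n+2)(n+1) a_{n+2} + (3 n(n-1) - 2 n - 3) a_n = 0.
Thus a_{n+2} = (-3 n(n-1) + 2 n + 3) / ((n+1)(n+2)) * a_n.

Check with a_0 = 2, a_1 = 2 (apply the recurrence for n = 0, 1, 2, 3): a_0 = 2, a_1 = 2, a_2 = 3, a_3 = 5/3, a_4 = 1/4, a_5 = -3/4.

a_(n+2) = (-3 n(n-1) + 2 n + 3) / ((n+1)(n+2)) * a_n; check: a_0 = 2, a_1 = 2, a_2 = 3, a_3 = 5/3, a_4 = 1/4, a_5 = -3/4


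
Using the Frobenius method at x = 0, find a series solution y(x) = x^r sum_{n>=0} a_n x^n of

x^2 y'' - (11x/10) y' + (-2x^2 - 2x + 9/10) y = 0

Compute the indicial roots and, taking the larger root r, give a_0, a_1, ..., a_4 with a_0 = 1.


Write in Frobenius form y'' + (p(x)/x) y' + (q(x)/x^2) y = 0:
  p(x) = -11/10,  q(x) = -2x^2 - 2x + 9/10.
Indicial equation: r(r-1) + (-11/10) r + (9/10) = 0 -> roots r_1 = 3/2, r_2 = 3/5.
Take r = r_1 = 3/2. Let y(x) = x^r sum_{n>=0} a_n x^n with a_0 = 1.
Substitute y = x^r sum a_n x^n and match x^{r+n}. The recurrence is
  D(n) a_n - 2 a_{n-1} - 2 a_{n-2} = 0,  where D(n) = (r+n)(r+n-1) + (-11/10)(r+n) + (9/10).
  a_n = [2 a_{n-1} + 2 a_{n-2}] / D(n).
Since the indicial polynomial factors as (r - r_1)(r - r_2), D(n) = (r_1 + n - r_1)(r_1 + n - r_2) = n(n + 9/10).
Evaluating step by step (a_0 = 1):
  n = 1: D(1) = 1(1 + 9/10) = 19/10; numerator = 2(1) = 2; a_1 = (2)/(19/10) = 20/19
  n = 2: D(2) = 2(2 + 9/10) = 29/5; numerator = 2(20/19) + 2(1) = 78/19; a_2 = (78/19)/(29/5) = 390/551
  n = 3: D(3) = 3(3 + 9/10) = 117/10; numerator = 2(390/551) + 2(20/19) = 1940/551; a_3 = (1940/551)/(117/10) = 19400/64467
  n = 4: D(4) = 4(4 + 9/10) = 98/5; numerator = 2(19400/64467) + 2(390/551) = 130060/64467; a_4 = (130060/64467)/(98/5) = 46450/451269

r = 3/2; a_0 = 1; a_1 = 20/19; a_2 = 390/551; a_3 = 19400/64467; a_4 = 46450/451269


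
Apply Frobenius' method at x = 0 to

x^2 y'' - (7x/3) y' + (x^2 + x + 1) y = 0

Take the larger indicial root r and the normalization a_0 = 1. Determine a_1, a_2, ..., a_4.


Write in Frobenius form y'' + (p(x)/x) y' + (q(x)/x^2) y = 0:
  p(x) = -7/3,  q(x) = x^2 + x + 1.
Indicial equation: r(r-1) + (-7/3) r + (1) = 0 -> roots r_1 = 3, r_2 = 1/3.
Take r = r_1 = 3. Let y(x) = x^r sum_{n>=0} a_n x^n with a_0 = 1.
Substitute y = x^r sum a_n x^n and match x^{r+n}. The recurrence is
  D(n) a_n + 1 a_{n-1} + 1 a_{n-2} = 0,  where D(n) = (r+n)(r+n-1) + (-7/3)(r+n) + (1).
  a_n = [-1 a_{n-1} - 1 a_{n-2}] / D(n).
Since the indicial polynomial factors as (r - r_1)(r - r_2), D(n) = (r_1 + n - r_1)(r_1 + n - r_2) = n(n + 8/3).
Evaluating step by step (a_0 = 1):
  n = 1: D(1) = 1(1 + 8/3) = 11/3; numerator = -1(1) = -1; a_1 = (-1)/(11/3) = -3/11
  n = 2: D(2) = 2(2 + 8/3) = 28/3; numerator = -1(-3/11) - 1(1) = -8/11; a_2 = (-8/11)/(28/3) = -6/77
  n = 3: D(3) = 3(3 + 8/3) = 17; numerator = -1(-6/77) - 1(-3/11) = 27/77; a_3 = (27/77)/(17) = 27/1309
  n = 4: D(4) = 4(4 + 8/3) = 80/3; numerator = -1(27/1309) - 1(-6/77) = 75/1309; a_4 = (75/1309)/(80/3) = 45/20944

r = 3; a_0 = 1; a_1 = -3/11; a_2 = -6/77; a_3 = 27/1309; a_4 = 45/20944


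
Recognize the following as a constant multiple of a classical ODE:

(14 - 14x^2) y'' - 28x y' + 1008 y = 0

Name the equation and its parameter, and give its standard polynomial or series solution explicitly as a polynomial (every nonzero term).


All three coefficients share the factor 14; dividing through by 14 gives  (1 - x^2) y'' - 2x y' + 72 y = 0.
This matches the Legendre equation (1 - x^2) y'' - 2x y' + n(n+1) y = 0 (note the -2x y' term) with n(n+1) = 72, so n = 8; the polynomial solution is P_8(x).
With y = sum_k a_k x^k, matching x^k gives (k+2)(k+1) a_{k+2} = [k(k+1) - n(n+1)] a_k = (k - 8)(k + 9) a_k. The right side vanishes at k = 8, so the series with the parity of 8 terminates at degree 8.
Standard normalization (P_n(1) = 1): leading coefficient (2n)!/(2^n (n!)^2) = 20922789888000/(256*1625702400) = 6435/128, so a_8 = 6435/128. Work downward with a_k = (k+1)(k+2) a_{k+2} / ((k - 8)(k + 9)):
  a_6 = (7)(8)(6435/128) / ((6 - 8)(6 + 9)) = (45045/16)/(-30) = -3003/32
  a_4 = (5)(6)(-3003/32) / ((4 - 8)(4 + 9)) = (-45045/16)/(-52) = 3465/64
  a_2 = (3)(4)(3465/64) / ((2 - 8)(2 + 9)) = (10395/16)/(-66) = -315/32
  a_0 = (1)(2)(-315/32) / ((0 - 8)(0 + 9)) = (-315/16)/(-72) = 35/128
Hence P_8(x) = 6435 x^8/128 - 3003 x^6/32 + 3465 x^4/64 - 315 x^2/32 + 35/128.

P_8(x); series = 6435 x^8/128 - 3003 x^6/32 + 3465 x^4/64 - 315 x^2/32 + 35/128


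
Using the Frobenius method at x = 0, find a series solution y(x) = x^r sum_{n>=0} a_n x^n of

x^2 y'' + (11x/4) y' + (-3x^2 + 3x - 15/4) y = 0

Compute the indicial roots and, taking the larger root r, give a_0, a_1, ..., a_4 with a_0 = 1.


Write in Frobenius form y'' + (p(x)/x) y' + (q(x)/x^2) y = 0:
  p(x) = 11/4,  q(x) = -3x^2 + 3x - 15/4.
Indicial equation: r(r-1) + (11/4) r + (-15/4) = 0 -> roots r_1 = 5/4, r_2 = -3.
Take r = r_1 = 5/4. Let y(x) = x^r sum_{n>=0} a_n x^n with a_0 = 1.
Substitute y = x^r sum a_n x^n and match x^{r+n}. The recurrence is
  D(n) a_n + 3 a_{n-1} - 3 a_{n-2} = 0,  where D(n) = (r+n)(r+n-1) + (11/4)(r+n) + (-15/4).
  a_n = [-3 a_{n-1} + 3 a_{n-2}] / D(n).
Since the indicial polynomial factors as (r - r_1)(r - r_2), D(n) = (r_1 + n - r_1)(r_1 + n - r_2) = n(n + 17/4).
Evaluating step by step (a_0 = 1):
  n = 1: D(1) = 1(1 + 17/4) = 21/4; numerator = -3(1) = -3; a_1 = (-3)/(21/4) = -4/7
  n = 2: D(2) = 2(2 + 17/4) = 25/2; numerator = -3(-4/7) + 3(1) = 33/7; a_2 = (33/7)/(25/2) = 66/175
  n = 3: D(3) = 3(3 + 17/4) = 87/4; numerator = -3(66/175) + 3(-4/7) = -498/175; a_3 = (-498/175)/(87/4) = -664/5075
  n = 4: D(4) = 4(4 + 17/4) = 33; numerator = -3(-664/5075) + 3(66/175) = 7734/5075; a_4 = (7734/5075)/(33) = 2578/55825

r = 5/4; a_0 = 1; a_1 = -4/7; a_2 = 66/175; a_3 = -664/5075; a_4 = 2578/55825


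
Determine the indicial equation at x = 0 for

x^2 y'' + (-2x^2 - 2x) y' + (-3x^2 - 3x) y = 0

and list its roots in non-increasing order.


Divide by x^2 to reach normal form y'' + P_1(x) y' + P_2(x) y = 0 with P_1(x) = -2 - 2/x and P_2(x) = -3 - 3/x.
x = 0 is a singular point because the y'-coefficient -2 - 2/x has a pole at x = 0 and the y-coefficient -3 - 3/x has a pole at x = 0.
It is a regular singular point because x P_1(x) = p(x) = -2x - 2 and x^2 P_2(x) = q(x) = -3x^2 - 3x are polynomials, hence analytic at x = 0.
p(0) = -2,  q(0) = 0.
Indicial equation: r(r-1) + p(0) r + q(0) = 0, i.e. r^2 + (p(0) - 1) r + q(0) = 0, i.e. r^2 - 3 r = 0.
Discriminant: (-3)^2 - 4(0) = 9, so r = (3 ± 3)/2.
Solving: r_1 = 3, r_2 = 0.

indicial: r^2 - 3 r = 0; roots r_1 = 3, r_2 = 0


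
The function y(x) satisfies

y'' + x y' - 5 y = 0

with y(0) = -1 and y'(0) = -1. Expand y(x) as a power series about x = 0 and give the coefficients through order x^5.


Ansatz: y(x) = sum_{n>=0} a_n x^n, so y'(x) = sum_{n>=1} n a_n x^(n-1) and y''(x) = sum_{n>=2} n(n-1) a_n x^(n-2).
Substitute into P(x) y'' + Q(x) y' + R(x) y = 0 with P(x) = 1, Q(x) = x, R(x) = -5, and match powers of x.
Initial conditions: a_0 = -1, a_1 = -1.
Setting the coefficient of each power of x to zero and solving order by order (substituting the coefficients already found):
  x^0: 2 a_2 - 5 a_0 = 0  ->  2 a_2 = 5 a_0 = -5  ->  a_2 = -5/2
  x^1: 6 a_3 - 4 a_1 = 0  ->  6 a_3 = 4 a_1 = -4  ->  a_3 = -2/3
  x^2: 12 a_4 - 3 a_2 = 0  ->  12 a_4 = 3 a_2 = -15/2  ->  a_4 = -5/8
  x^3: 20 a_5 - 2 a_3 = 0  ->  20 a_5 = 2 a_3 = -4/3  ->  a_5 = -1/15
Truncated series: y(x) = -1 - x - (5/2) x^2 - (2/3) x^3 - (5/8) x^4 - (1/15) x^5 + O(x^6).

a_0 = -1; a_1 = -1; a_2 = -5/2; a_3 = -2/3; a_4 = -5/8; a_5 = -1/15


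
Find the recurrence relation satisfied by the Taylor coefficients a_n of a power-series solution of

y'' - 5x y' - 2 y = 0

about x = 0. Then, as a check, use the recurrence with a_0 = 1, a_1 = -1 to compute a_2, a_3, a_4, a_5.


Substitute y = sum_n a_n x^n.
y''(x) has coefficient (n+2)(n+1) a_{n+2} at x^n;
-5 x y'(x) has coefficient -5 n a_n at x^n (shift);
-2 y(x) has coefficient -2 a_n at x^n.
Matching x^n: (n+2)(n+1) a_{n+2} + (-5n - 2) a_n = 0.
Thus a_{n+2} = (5n + 2) / ((n+1)(n+2)) * a_n.

Check with a_0 = 1, a_1 = -1 (apply the recurrence for n = 0, 1, 2, 3): a_0 = 1, a_1 = -1, a_2 = 1, a_3 = -7/6, a_4 = 1, a_5 = -119/120.

a_(n+2) = (5n + 2) / ((n+1)(n+2)) * a_n; check: a_0 = 1, a_1 = -1, a_2 = 1, a_3 = -7/6, a_4 = 1, a_5 = -119/120


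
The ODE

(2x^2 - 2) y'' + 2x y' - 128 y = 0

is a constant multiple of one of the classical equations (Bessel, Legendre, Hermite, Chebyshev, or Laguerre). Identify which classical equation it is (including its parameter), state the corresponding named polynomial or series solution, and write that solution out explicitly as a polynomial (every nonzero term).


All three coefficients share the factor -2; dividing through by -2 gives  (1 - x^2) y'' - x y' + 64 y = 0.
This matches the Chebyshev equation (1 - x^2) y'' - x y' + n^2 y = 0 (note the -x y' term, not -2x y') with n^2 = 64, so n = 8; the polynomial solution is T_8(x).
With y = sum_k a_k x^k, matching x^k gives (k+2)(k+1) a_{k+2} = (k^2 - n^2) a_k = (k - 8)(k + 8) a_k. The right side vanishes at k = 8, so the series with the parity of 8 terminates at degree 8.
Standard normalization: leading coefficient of T_n is 2^(n-1), so a_8 = 2^7 = 128. Work downward with a_k = (k+1)(k+2) a_{k+2} / ((k - 8)(k + 8)):
  a_6 = (7)(8)(128) / ((6 - 8)(6 + 8)) = 7168/(-28) = -256
  a_4 = (5)(6)(-256) / ((4 - 8)(4 + 8)) = -7680/(-48) = 160
  a_2 = (3)(4)(160) / ((2 - 8)(2 + 8)) = 1920/(-60) = -32
  a_0 = (1)(2)(-32) / ((0 - 8)(0 + 8)) = -64/(-64) = 1
Hence T_8(x) = 128 x^8 - 256 x^6 + 160 x^4 - 32 x^2 + 1.

T_8(x); series = 128 x^8 - 256 x^6 + 160 x^4 - 32 x^2 + 1


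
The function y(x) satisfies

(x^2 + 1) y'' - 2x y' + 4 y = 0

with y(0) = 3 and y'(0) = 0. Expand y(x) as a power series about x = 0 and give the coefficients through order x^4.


Ansatz: y(x) = sum_{n>=0} a_n x^n, so y'(x) = sum_{n>=1} n a_n x^(n-1) and y''(x) = sum_{n>=2} n(n-1) a_n x^(n-2).
Substitute into P(x) y'' + Q(x) y' + R(x) y = 0 with P(x) = x^2 + 1, Q(x) = -2x, R(x) = 4, and match powers of x.
Initial conditions: a_0 = 3, a_1 = 0.
Setting the coefficient of each power of x to zero and solving order by order (substituting the coefficients already found):
  x^0: 2 a_2 + 4 a_0 = 0  ->  2 a_2 = -4 a_0 = -12  ->  a_2 = -6
  x^1: 6 a_3 + 2 a_1 = 0  ->  6 a_3 = -2 a_1 = 0  ->  a_3 = 0
  x^2: 12 a_4 + 2 a_2 = 0  ->  12 a_4 = -2 a_2 = 12  ->  a_4 = 1
Truncated series: y(x) = 3 - 6 x^2 + x^4 + O(x^5).

a_0 = 3; a_1 = 0; a_2 = -6; a_3 = 0; a_4 = 1


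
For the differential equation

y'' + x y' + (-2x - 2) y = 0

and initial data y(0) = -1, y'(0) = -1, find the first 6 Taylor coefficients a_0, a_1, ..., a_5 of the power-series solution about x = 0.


Ansatz: y(x) = sum_{n>=0} a_n x^n, so y'(x) = sum_{n>=1} n a_n x^(n-1) and y''(x) = sum_{n>=2} n(n-1) a_n x^(n-2).
Substitute into P(x) y'' + Q(x) y' + R(x) y = 0 with P(x) = 1, Q(x) = x, R(x) = -2x - 2, and match powers of x.
Initial conditions: a_0 = -1, a_1 = -1.
Setting the coefficient of each power of x to zero and solving order by order (substituting the coefficients already found):
  x^0: 2 a_2 - 2 a_0 = 0  ->  2 a_2 = 2 a_0 = -2  ->  a_2 = -1
  x^1: 6 a_3 - a_1 - 2 a_0 = 0  ->  6 a_3 = a_1 + 2 a_0 = -3  ->  a_3 = -1/2
  x^2: 12 a_4 - 2 a_1 = 0  ->  12 a_4 = 2 a_1 = -2  ->  a_4 = -1/6
  x^3: 20 a_5 + a_3 - 2 a_2 = 0  ->  20 a_5 = -a_3 + 2 a_2 = -3/2  ->  a_5 = -3/40
Truncated series: y(x) = -1 - x - x^2 - (1/2) x^3 - (1/6) x^4 - (3/40) x^5 + O(x^6).

a_0 = -1; a_1 = -1; a_2 = -1; a_3 = -1/2; a_4 = -1/6; a_5 = -3/40


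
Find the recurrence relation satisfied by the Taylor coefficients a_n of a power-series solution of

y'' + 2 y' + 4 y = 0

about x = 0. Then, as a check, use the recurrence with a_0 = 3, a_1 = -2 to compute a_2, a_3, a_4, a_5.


Substitute y = sum_n a_n x^n.
y''(x) has coefficient (n+2)(n+1) a_{n+2} at x^n;
2 y'(x) has coefficient 2 (n+1) a_{n+1} at x^n;
4 y(x) has coefficient 4 a_n at x^n.
Matching x^n: (n+2)(n+1) a_{n+2} + 2 (n+1) a_{n+1} + 4 a_n = 0.
Thus a_{n+2} = [-2 (n+1) a_{n+1} - 4 a_n] / ((n+1)(n+2)).

Check with a_0 = 3, a_1 = -2 (apply the recurrence for n = 0, 1, 2, 3): a_0 = 3, a_1 = -2, a_2 = -4, a_3 = 4, a_4 = -2/3, a_5 = -8/15.

a_(n+2) = [-2 (n+1) a_(n+1) - 4 a_n] / ((n+1)(n+2)); check: a_0 = 3, a_1 = -2, a_2 = -4, a_3 = 4, a_4 = -2/3, a_5 = -8/15


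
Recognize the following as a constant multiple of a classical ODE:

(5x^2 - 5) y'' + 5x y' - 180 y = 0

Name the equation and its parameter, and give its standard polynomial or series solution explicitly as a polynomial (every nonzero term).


All three coefficients share the factor -5; dividing through by -5 gives  (1 - x^2) y'' - x y' + 36 y = 0.
This matches the Chebyshev equation (1 - x^2) y'' - x y' + n^2 y = 0 (note the -x y' term, not -2x y') with n^2 = 36, so n = 6; the polynomial solution is T_6(x).
With y = sum_k a_k x^k, matching x^k gives (k+2)(k+1) a_{k+2} = (k^2 - n^2) a_k = (k - 6)(k + 6) a_k. The right side vanishes at k = 6, so the series with the parity of 6 terminates at degree 6.
Standard normalization: leading coefficient of T_n is 2^(n-1), so a_6 = 2^5 = 32. Work downward with a_k = (k+1)(k+2) a_{k+2} / ((k - 6)(k + 6)):
  a_4 = (5)(6)(32) / ((4 - 6)(4 + 6)) = 960/(-20) = -48
  a_2 = (3)(4)(-48) / ((2 - 6)(2 + 6)) = -576/(-32) = 18
  a_0 = (1)(2)(18) / ((0 - 6)(0 + 6)) = 36/(-36) = -1
Hence T_6(x) = 32 x^6 - 48 x^4 + 18 x^2 - 1.

T_6(x); series = 32 x^6 - 48 x^4 + 18 x^2 - 1


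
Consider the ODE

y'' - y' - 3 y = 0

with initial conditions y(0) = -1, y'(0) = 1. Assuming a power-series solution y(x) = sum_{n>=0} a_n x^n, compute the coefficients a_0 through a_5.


Ansatz: y(x) = sum_{n>=0} a_n x^n, so y'(x) = sum_{n>=1} n a_n x^(n-1) and y''(x) = sum_{n>=2} n(n-1) a_n x^(n-2).
Substitute into P(x) y'' + Q(x) y' + R(x) y = 0 with P(x) = 1, Q(x) = -1, R(x) = -3, and match powers of x.
Initial conditions: a_0 = -1, a_1 = 1.
Setting the coefficient of each power of x to zero and solving order by order (substituting the coefficients already found):
  x^0: 2 a_2 - a_1 - 3 a_0 = 0  ->  2 a_2 = a_1 + 3 a_0 = -2  ->  a_2 = -1
  x^1: 6 a_3 - 2 a_2 - 3 a_1 = 0  ->  6 a_3 = 2 a_2 + 3 a_1 = 1  ->  a_3 = 1/6
  x^2: 12 a_4 - 3 a_3 - 3 a_2 = 0  ->  12 a_4 = 3 a_3 + 3 a_2 = -5/2  ->  a_4 = -5/24
  x^3: 20 a_5 - 4 a_4 - 3 a_3 = 0  ->  20 a_5 = 4 a_4 + 3 a_3 = -1/3  ->  a_5 = -1/60
Truncated series: y(x) = -1 + x - x^2 + (1/6) x^3 - (5/24) x^4 - (1/60) x^5 + O(x^6).

a_0 = -1; a_1 = 1; a_2 = -1; a_3 = 1/6; a_4 = -5/24; a_5 = -1/60


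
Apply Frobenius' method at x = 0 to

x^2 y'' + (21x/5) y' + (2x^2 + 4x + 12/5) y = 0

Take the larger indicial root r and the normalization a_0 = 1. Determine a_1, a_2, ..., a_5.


Write in Frobenius form y'' + (p(x)/x) y' + (q(x)/x^2) y = 0:
  p(x) = 21/5,  q(x) = 2x^2 + 4x + 12/5.
Indicial equation: r(r-1) + (21/5) r + (12/5) = 0 -> roots r_1 = -6/5, r_2 = -2.
Take r = r_1 = -6/5. Let y(x) = x^r sum_{n>=0} a_n x^n with a_0 = 1.
Substitute y = x^r sum a_n x^n and match x^{r+n}. The recurrence is
  D(n) a_n + 4 a_{n-1} + 2 a_{n-2} = 0,  where D(n) = (r+n)(r+n-1) + (21/5)(r+n) + (12/5).
  a_n = [-4 a_{n-1} - 2 a_{n-2}] / D(n).
Since the indicial polynomial factors as (r - r_1)(r - r_2), D(n) = (r_1 + n - r_1)(r_1 + n - r_2) = n(n + 4/5).
Evaluating step by step (a_0 = 1):
  n = 1: D(1) = 1(1 + 4/5) = 9/5; numerator = -4(1) = -4; a_1 = (-4)/(9/5) = -20/9
  n = 2: D(2) = 2(2 + 4/5) = 28/5; numerator = -4(-20/9) - 2(1) = 62/9; a_2 = (62/9)/(28/5) = 155/126
  n = 3: D(3) = 3(3 + 4/5) = 57/5; numerator = -4(155/126) - 2(-20/9) = -10/21; a_3 = (-10/21)/(57/5) = -50/1197
  n = 4: D(4) = 4(4 + 4/5) = 96/5; numerator = -4(-50/1197) - 2(155/126) = -305/133; a_4 = (-305/133)/(96/5) = -1525/12768
  n = 5: D(5) = 5(5 + 4/5) = 29; numerator = -4(-1525/12768) - 2(-50/1197) = 5375/9576; a_5 = (5375/9576)/(29) = 5375/277704

r = -6/5; a_0 = 1; a_1 = -20/9; a_2 = 155/126; a_3 = -50/1197; a_4 = -1525/12768; a_5 = 5375/277704


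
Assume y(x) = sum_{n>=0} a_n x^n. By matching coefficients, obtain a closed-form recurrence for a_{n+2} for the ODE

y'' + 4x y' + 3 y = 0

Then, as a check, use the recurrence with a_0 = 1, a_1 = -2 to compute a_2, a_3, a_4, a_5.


Substitute y = sum_n a_n x^n.
y''(x) has coefficient (n+2)(n+1) a_{n+2} at x^n;
4 x y'(x) has coefficient 4 n a_n at x^n (shift);
3 y(x) has coefficient 3 a_n at x^n.
Matching x^n: (n+2)(n+1) a_{n+2} + (4n + 3) a_n = 0.
Thus a_{n+2} = (-4n - 3) / ((n+1)(n+2)) * a_n.

Check with a_0 = 1, a_1 = -2 (apply the recurrence for n = 0, 1, 2, 3): a_0 = 1, a_1 = -2, a_2 = -3/2, a_3 = 7/3, a_4 = 11/8, a_5 = -7/4.

a_(n+2) = (-4n - 3) / ((n+1)(n+2)) * a_n; check: a_0 = 1, a_1 = -2, a_2 = -3/2, a_3 = 7/3, a_4 = 11/8, a_5 = -7/4


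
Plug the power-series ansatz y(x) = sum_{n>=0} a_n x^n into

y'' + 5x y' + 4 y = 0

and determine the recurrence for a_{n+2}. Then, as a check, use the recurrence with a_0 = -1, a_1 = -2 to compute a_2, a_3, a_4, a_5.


Substitute y = sum_n a_n x^n.
y''(x) has coefficient (n+2)(n+1) a_{n+2} at x^n;
5 x y'(x) has coefficient 5 n a_n at x^n (shift);
4 y(x) has coefficient 4 a_n at x^n.
Matching x^n: (n+2)(n+1) a_{n+2} + (5n + 4) a_n = 0.
Thus a_{n+2} = (-5n - 4) / ((n+1)(n+2)) * a_n.

Check with a_0 = -1, a_1 = -2 (apply the recurrence for n = 0, 1, 2, 3): a_0 = -1, a_1 = -2, a_2 = 2, a_3 = 3, a_4 = -7/3, a_5 = -57/20.

a_(n+2) = (-5n - 4) / ((n+1)(n+2)) * a_n; check: a_0 = -1, a_1 = -2, a_2 = 2, a_3 = 3, a_4 = -7/3, a_5 = -57/20


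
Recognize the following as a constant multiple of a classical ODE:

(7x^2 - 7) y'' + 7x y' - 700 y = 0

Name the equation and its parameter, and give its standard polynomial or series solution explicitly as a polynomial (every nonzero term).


All three coefficients share the factor -7; dividing through by -7 gives  (1 - x^2) y'' - x y' + 100 y = 0.
This matches the Chebyshev equation (1 - x^2) y'' - x y' + n^2 y = 0 (note the -x y' term, not -2x y') with n^2 = 100, so n = 10; the polynomial solution is T_10(x).
With y = sum_k a_k x^k, matching x^k gives (k+2)(k+1) a_{k+2} = (k^2 - n^2) a_k = (k - 10)(k + 10) a_k. The right side vanishes at k = 10, so the series with the parity of 10 terminates at degree 10.
Standard normalization: leading coefficient of T_n is 2^(n-1), so a_10 = 2^9 = 512. Work downward with a_k = (k+1)(k+2) a_{k+2} / ((k - 10)(k + 10)):
  a_8 = (9)(10)(512) / ((8 - 10)(8 + 10)) = 46080/(-36) = -1280
  a_6 = (7)(8)(-1280) / ((6 - 10)(6 + 10)) = -71680/(-64) = 1120
  a_4 = (5)(6)(1120) / ((4 - 10)(4 + 10)) = 33600/(-84) = -400
  a_2 = (3)(4)(-400) / ((2 - 10)(2 + 10)) = -4800/(-96) = 50
  a_0 = (1)(2)(50) / ((0 - 10)(0 + 10)) = 100/(-100) = -1
Hence T_10(x) = 512 x^10 - 1280 x^8 + 1120 x^6 - 400 x^4 + 50 x^2 - 1.

T_10(x); series = 512 x^10 - 1280 x^8 + 1120 x^6 - 400 x^4 + 50 x^2 - 1


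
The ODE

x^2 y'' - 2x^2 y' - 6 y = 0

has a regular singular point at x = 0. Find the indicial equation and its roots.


Divide by x^2 to reach normal form y'' + P_1(x) y' + P_2(x) y = 0 with P_1(x) = -2 and P_2(x) = -6/x^2.
x = 0 is a singular point because the y-coefficient -6/x^2 has a pole at x = 0.
It is a regular singular point because x P_1(x) = p(x) = -2x and x^2 P_2(x) = q(x) = -6 are polynomials, hence analytic at x = 0.
p(0) = 0,  q(0) = -6.
Indicial equation: r(r-1) + p(0) r + q(0) = 0, i.e. r^2 + (p(0) - 1) r + q(0) = 0, i.e. r^2 - 1 r - 6 = 0.
Discriminant: (-1)^2 - 4(-6) = 25, so r = (1 ± 5)/2.
Solving: r_1 = 3, r_2 = -2.

indicial: r^2 - 1 r - 6 = 0; roots r_1 = 3, r_2 = -2


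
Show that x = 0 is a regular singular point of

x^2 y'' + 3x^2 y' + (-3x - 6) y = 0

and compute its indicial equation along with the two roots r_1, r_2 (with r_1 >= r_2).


Divide by x^2 to reach normal form y'' + P_1(x) y' + P_2(x) y = 0 with P_1(x) = 3 and P_2(x) = -3/x - 6/x^2.
x = 0 is a singular point because the y-coefficient -3/x - 6/x^2 has a pole at x = 0.
It is a regular singular point because x P_1(x) = p(x) = 3x and x^2 P_2(x) = q(x) = -3x - 6 are polynomials, hence analytic at x = 0.
p(0) = 0,  q(0) = -6.
Indicial equation: r(r-1) + p(0) r + q(0) = 0, i.e. r^2 + (p(0) - 1) r + q(0) = 0, i.e. r^2 - 1 r - 6 = 0.
Discriminant: (-1)^2 - 4(-6) = 25, so r = (1 ± 5)/2.
Solving: r_1 = 3, r_2 = -2.

indicial: r^2 - 1 r - 6 = 0; roots r_1 = 3, r_2 = -2


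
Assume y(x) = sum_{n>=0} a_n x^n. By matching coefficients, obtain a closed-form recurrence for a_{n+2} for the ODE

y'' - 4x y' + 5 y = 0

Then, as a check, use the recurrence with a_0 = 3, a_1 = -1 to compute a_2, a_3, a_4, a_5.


Substitute y = sum_n a_n x^n.
y''(x) has coefficient (n+2)(n+1) a_{n+2} at x^n;
-4 x y'(x) has coefficient -4 n a_n at x^n (shift);
5 y(x) has coefficient 5 a_n at x^n.
Matching x^n: (n+2)(n+1) a_{n+2} + (-4n + 5) a_n = 0.
Thus a_{n+2} = (4n - 5) / ((n+1)(n+2)) * a_n.

Check with a_0 = 3, a_1 = -1 (apply the recurrence for n = 0, 1, 2, 3): a_0 = 3, a_1 = -1, a_2 = -15/2, a_3 = 1/6, a_4 = -15/8, a_5 = 7/120.

a_(n+2) = (4n - 5) / ((n+1)(n+2)) * a_n; check: a_0 = 3, a_1 = -1, a_2 = -15/2, a_3 = 1/6, a_4 = -15/8, a_5 = 7/120


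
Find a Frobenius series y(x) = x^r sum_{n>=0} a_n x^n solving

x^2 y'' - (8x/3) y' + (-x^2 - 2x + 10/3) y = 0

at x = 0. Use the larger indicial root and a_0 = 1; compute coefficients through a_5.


Write in Frobenius form y'' + (p(x)/x) y' + (q(x)/x^2) y = 0:
  p(x) = -8/3,  q(x) = -x^2 - 2x + 10/3.
Indicial equation: r(r-1) + (-8/3) r + (10/3) = 0 -> roots r_1 = 2, r_2 = 5/3.
Take r = r_1 = 2. Let y(x) = x^r sum_{n>=0} a_n x^n with a_0 = 1.
Substitute y = x^r sum a_n x^n and match x^{r+n}. The recurrence is
  D(n) a_n - 2 a_{n-1} - 1 a_{n-2} = 0,  where D(n) = (r+n)(r+n-1) + (-8/3)(r+n) + (10/3).
  a_n = [2 a_{n-1} + 1 a_{n-2}] / D(n).
Since the indicial polynomial factors as (r - r_1)(r - r_2), D(n) = (r_1 + n - r_1)(r_1 + n - r_2) = n(n + 1/3).
Evaluating step by step (a_0 = 1):
  n = 1: D(1) = 1(1 + 1/3) = 4/3; numerator = 2(1) = 2; a_1 = (2)/(4/3) = 3/2
  n = 2: D(2) = 2(2 + 1/3) = 14/3; numerator = 2(3/2) + 1(1) = 4; a_2 = (4)/(14/3) = 6/7
  n = 3: D(3) = 3(3 + 1/3) = 10; numerator = 2(6/7) + 1(3/2) = 45/14; a_3 = (45/14)/(10) = 9/28
  n = 4: D(4) = 4(4 + 1/3) = 52/3; numerator = 2(9/28) + 1(6/7) = 3/2; a_4 = (3/2)/(52/3) = 9/104
  n = 5: D(5) = 5(5 + 1/3) = 80/3; numerator = 2(9/104) + 1(9/28) = 45/91; a_5 = (45/91)/(80/3) = 27/1456

r = 2; a_0 = 1; a_1 = 3/2; a_2 = 6/7; a_3 = 9/28; a_4 = 9/104; a_5 = 27/1456


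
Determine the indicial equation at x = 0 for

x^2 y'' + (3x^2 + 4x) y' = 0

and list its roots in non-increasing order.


Divide by x^2 to reach normal form y'' + P_1(x) y' + P_2(x) y = 0 with P_1(x) = 3 + 4/x and P_2(x) = 0.
x = 0 is a singular point because the y'-coefficient 3 + 4/x has a pole at x = 0.
It is a regular singular point because x P_1(x) = p(x) = 3x + 4 and x^2 P_2(x) = q(x) = 0 are polynomials, hence analytic at x = 0.
p(0) = 4,  q(0) = 0.
Indicial equation: r(r-1) + p(0) r + q(0) = 0, i.e. r^2 + (p(0) - 1) r + q(0) = 0, i.e. r^2 + 3 r = 0.
Discriminant: (3)^2 - 4(0) = 9, so r = (-3 ± 3)/2.
Solving: r_1 = 0, r_2 = -3.

indicial: r^2 + 3 r = 0; roots r_1 = 0, r_2 = -3


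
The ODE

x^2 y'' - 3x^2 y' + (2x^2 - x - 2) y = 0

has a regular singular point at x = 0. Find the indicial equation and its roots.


Divide by x^2 to reach normal form y'' + P_1(x) y' + P_2(x) y = 0 with P_1(x) = -3 and P_2(x) = 2 - 1/x - 2/x^2.
x = 0 is a singular point because the y-coefficient 2 - 1/x - 2/x^2 has a pole at x = 0.
It is a regular singular point because x P_1(x) = p(x) = -3x and x^2 P_2(x) = q(x) = 2x^2 - x - 2 are polynomials, hence analytic at x = 0.
p(0) = 0,  q(0) = -2.
Indicial equation: r(r-1) + p(0) r + q(0) = 0, i.e. r^2 + (p(0) - 1) r + q(0) = 0, i.e. r^2 - 1 r - 2 = 0.
Discriminant: (-1)^2 - 4(-2) = 9, so r = (1 ± 3)/2.
Solving: r_1 = 2, r_2 = -1.

indicial: r^2 - 1 r - 2 = 0; roots r_1 = 2, r_2 = -1


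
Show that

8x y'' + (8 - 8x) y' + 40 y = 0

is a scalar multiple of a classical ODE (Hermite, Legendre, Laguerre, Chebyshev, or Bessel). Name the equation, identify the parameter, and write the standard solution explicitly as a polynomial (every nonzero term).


All three coefficients share the factor 8; dividing through by 8 gives  x y'' + (1 - x) y' + 5 y = 0.
This matches the Laguerre equation x y'' + (1 - x) y' + n y = 0 with n = 5; the polynomial solution is L_5(x).
With y = sum_k a_k x^k, matching x^k gives (k+1)k a_{k+1} + (k+1) a_{k+1} - k a_k + n a_k = 0, i.e. (k+1)^2 a_{k+1} = (k - n) a_k = (k - 5) a_k. The right side vanishes at k = 5, so the series terminates at degree 5.
Standard normalization L_n(0) = 1 gives a_0 = 1. Work upward with a_{k+1} = (k - 5) a_k / (k+1)^2:
  a_1 = (0 - 5)(1) / 1^2 = -5/1 = -5
  a_2 = (1 - 5)(-5) / 2^2 = 20/4 = 5
  a_3 = (2 - 5)(5) / 3^2 = -15/9 = -5/3
  a_4 = (3 - 5)(-5/3) / 4^2 = (10/3)/16 = 5/24
  a_5 = (4 - 5)(5/24) / 5^2 = (-5/24)/25 = -1/120
Hence L_5(x) = -x^5/120 + 5 x^4/24 - 5 x^3/3 + 5 x^2 - 5 x + 1.

L_5(x); series = -x^5/120 + 5 x^4/24 - 5 x^3/3 + 5 x^2 - 5 x + 1


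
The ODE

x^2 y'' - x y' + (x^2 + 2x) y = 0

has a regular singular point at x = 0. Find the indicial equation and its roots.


Divide by x^2 to reach normal form y'' + P_1(x) y' + P_2(x) y = 0 with P_1(x) = -1/x and P_2(x) = 1 + 2/x.
x = 0 is a singular point because the y'-coefficient -1/x has a pole at x = 0 and the y-coefficient 1 + 2/x has a pole at x = 0.
It is a regular singular point because x P_1(x) = p(x) = -1 and x^2 P_2(x) = q(x) = x^2 + 2x are polynomials, hence analytic at x = 0.
p(0) = -1,  q(0) = 0.
Indicial equation: r(r-1) + p(0) r + q(0) = 0, i.e. r^2 + (p(0) - 1) r + q(0) = 0, i.e. r^2 - 2 r = 0.
Discriminant: (-2)^2 - 4(0) = 4, so r = (2 ± 2)/2.
Solving: r_1 = 2, r_2 = 0.

indicial: r^2 - 2 r = 0; roots r_1 = 2, r_2 = 0


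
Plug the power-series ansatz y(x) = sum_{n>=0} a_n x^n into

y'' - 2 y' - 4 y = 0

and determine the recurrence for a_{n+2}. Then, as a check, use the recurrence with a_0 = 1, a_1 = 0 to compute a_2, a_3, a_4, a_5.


Substitute y = sum_n a_n x^n.
y''(x) has coefficient (n+2)(n+1) a_{n+2} at x^n;
-2 y'(x) has coefficient -2 (n+1) a_{n+1} at x^n;
-4 y(x) has coefficient -4 a_n at x^n.
Matching x^n: (n+2)(n+1) a_{n+2} - 2 (n+1) a_{n+1} - 4 a_n = 0.
Thus a_{n+2} = [2 (n+1) a_{n+1} + 4 a_n] / ((n+1)(n+2)).

Check with a_0 = 1, a_1 = 0 (apply the recurrence for n = 0, 1, 2, 3): a_0 = 1, a_1 = 0, a_2 = 2, a_3 = 4/3, a_4 = 4/3, a_5 = 4/5.

a_(n+2) = [2 (n+1) a_(n+1) + 4 a_n] / ((n+1)(n+2)); check: a_0 = 1, a_1 = 0, a_2 = 2, a_3 = 4/3, a_4 = 4/3, a_5 = 4/5


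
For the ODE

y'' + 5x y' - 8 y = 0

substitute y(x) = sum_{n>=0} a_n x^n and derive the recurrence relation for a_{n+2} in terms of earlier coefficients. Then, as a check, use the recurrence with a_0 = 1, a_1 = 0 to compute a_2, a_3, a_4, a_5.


Substitute y = sum_n a_n x^n.
y''(x) has coefficient (n+2)(n+1) a_{n+2} at x^n;
5 x y'(x) has coefficient 5 n a_n at x^n (shift);
-8 y(x) has coefficient -8 a_n at x^n.
Matching x^n: (n+2)(n+1) a_{n+2} + (5n - 8) a_n = 0.
Thus a_{n+2} = (-5n + 8) / ((n+1)(n+2)) * a_n.

Check with a_0 = 1, a_1 = 0 (apply the recurrence for n = 0, 1, 2, 3): a_0 = 1, a_1 = 0, a_2 = 4, a_3 = 0, a_4 = -2/3, a_5 = 0.

a_(n+2) = (-5n + 8) / ((n+1)(n+2)) * a_n; check: a_0 = 1, a_1 = 0, a_2 = 4, a_3 = 0, a_4 = -2/3, a_5 = 0


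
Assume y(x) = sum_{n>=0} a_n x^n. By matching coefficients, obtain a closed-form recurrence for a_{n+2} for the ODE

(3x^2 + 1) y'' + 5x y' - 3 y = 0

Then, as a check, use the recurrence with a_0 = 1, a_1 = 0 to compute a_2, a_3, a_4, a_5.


Substitute y = sum_n a_n x^n.
(1 + 3 x^2) y'' contributes (n+2)(n+1) a_{n+2} + 3 n(n-1) a_n at x^n.
5 x y'(x) contributes 5 n a_n at x^n.
-3 y(x) contributes -3 a_n at x^n.
Matching x^n: (n+2)(n+1) a_{n+2} + (3 n(n-1) + 5 n - 3) a_n = 0.
Thus a_{n+2} = (-3 n(n-1) - 5 n + 3) / ((n+1)(n+2)) * a_n.

Check with a_0 = 1, a_1 = 0 (apply the recurrence for n = 0, 1, 2, 3): a_0 = 1, a_1 = 0, a_2 = 3/2, a_3 = 0, a_4 = -13/8, a_5 = 0.

a_(n+2) = (-3 n(n-1) - 5 n + 3) / ((n+1)(n+2)) * a_n; check: a_0 = 1, a_1 = 0, a_2 = 3/2, a_3 = 0, a_4 = -13/8, a_5 = 0


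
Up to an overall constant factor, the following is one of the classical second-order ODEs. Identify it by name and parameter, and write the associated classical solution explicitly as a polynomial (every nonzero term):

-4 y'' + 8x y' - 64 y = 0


All three coefficients share the factor -4; dividing through by -4 gives  y'' - 2x y' + 16 y = 0.
This matches the Hermite equation y'' - 2x y' + 2n y = 0 with 2n = 16, so n = 8; the polynomial solution is H_8(x).
With y = sum_k a_k x^k, matching x^k gives (k+2)(k+1) a_{k+2} = 2(k - n) a_k = 2(k - 8) a_k. The right side vanishes at k = 8, so the series with the parity of 8 terminates at degree 8.
Standard normalization: leading coefficient of H_n is 2^n, so a_8 = 2^8 = 256. Work downward with a_k = (k+1)(k+2) a_{k+2} / (2(k - n)):
  a_6 = (7)(8)(256) / (2(6 - 8)) = 14336/(-4) = -3584
  a_4 = (5)(6)(-3584) / (2(4 - 8)) = -107520/(-8) = 13440
  a_2 = (3)(4)(13440) / (2(2 - 8)) = 161280/(-12) = -13440
  a_0 = (1)(2)(-13440) / (2(0 - 8)) = -26880/(-16) = 1680
Hence H_8(x) = 256 x^8 - 3584 x^6 + 13440 x^4 - 13440 x^2 + 1680.

H_8(x); series = 256 x^8 - 3584 x^6 + 13440 x^4 - 13440 x^2 + 1680
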